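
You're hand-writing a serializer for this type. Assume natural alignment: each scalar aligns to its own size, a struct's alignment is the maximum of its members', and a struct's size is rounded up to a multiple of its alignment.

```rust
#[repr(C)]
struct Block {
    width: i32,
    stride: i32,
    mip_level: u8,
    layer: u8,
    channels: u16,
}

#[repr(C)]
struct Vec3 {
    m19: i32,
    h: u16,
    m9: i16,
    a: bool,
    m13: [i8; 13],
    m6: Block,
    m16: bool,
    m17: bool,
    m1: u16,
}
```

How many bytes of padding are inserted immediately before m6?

Block: 0..4  width  (4B, 4-aligned); 4..8  stride  (4B, 4-aligned); 8..9  mip_level  (1B, 1-aligned); 9..10  layer  (1B, 1-aligned); 10..12  channels  (2B, 2-aligned); sizeof = 12, alignof = 4
0..4  m19  (4B, 4-aligned)
4..6  h  (2B, 2-aligned)
6..8  m9  (2B, 2-aligned)
8..9  a  (1B, 1-aligned)
9..22  m13  (13B, 1-aligned)
22..24  -- padding (2B)
24..36  m6  (12B, 4-aligned)

2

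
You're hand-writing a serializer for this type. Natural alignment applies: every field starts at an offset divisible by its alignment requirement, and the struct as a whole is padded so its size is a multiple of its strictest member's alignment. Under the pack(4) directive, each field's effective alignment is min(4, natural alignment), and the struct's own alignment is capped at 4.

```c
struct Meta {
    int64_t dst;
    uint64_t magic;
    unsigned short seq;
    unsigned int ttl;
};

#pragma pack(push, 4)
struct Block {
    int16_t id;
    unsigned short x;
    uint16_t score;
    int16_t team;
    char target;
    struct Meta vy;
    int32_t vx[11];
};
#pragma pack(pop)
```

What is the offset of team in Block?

Meta: dst at 0 (size 8, align 8) → ends 8; magic at 8 (size 8, align 8) → ends 16; seq at 16 (size 2, align 2) → ends 18; pad 2 to align 4 for ttl; ttl at 20 (size 4, align 4) → ends 24; total 24 bytes, alignment 8
id at 0 (size 2, align 2) → ends 2
x at 2 (size 2, align 2) → ends 4
score at 4 (size 2, align 2) → ends 6
team at 6 (size 2, align 2) → ends 8

6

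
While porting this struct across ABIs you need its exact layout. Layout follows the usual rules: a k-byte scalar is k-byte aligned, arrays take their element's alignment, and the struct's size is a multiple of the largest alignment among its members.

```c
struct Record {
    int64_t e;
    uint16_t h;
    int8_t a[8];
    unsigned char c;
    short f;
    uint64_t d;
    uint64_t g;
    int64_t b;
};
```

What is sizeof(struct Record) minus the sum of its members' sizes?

3

@0: e [8B, align 8] → 8
@8: h [2B, align 2] → 10
@10: a [8B, align 1] → 18
@18: c [1B, align 1] → 19
+1 pad (align 2)
@20: f [2B, align 2] → 22
+2 pad (align 8)
@24: d [8B, align 8] → 32
@32: g [8B, align 8] → 40
@40: b [8B, align 8] → 48
size 48, align 8
data bytes 45, size 48 → padding 3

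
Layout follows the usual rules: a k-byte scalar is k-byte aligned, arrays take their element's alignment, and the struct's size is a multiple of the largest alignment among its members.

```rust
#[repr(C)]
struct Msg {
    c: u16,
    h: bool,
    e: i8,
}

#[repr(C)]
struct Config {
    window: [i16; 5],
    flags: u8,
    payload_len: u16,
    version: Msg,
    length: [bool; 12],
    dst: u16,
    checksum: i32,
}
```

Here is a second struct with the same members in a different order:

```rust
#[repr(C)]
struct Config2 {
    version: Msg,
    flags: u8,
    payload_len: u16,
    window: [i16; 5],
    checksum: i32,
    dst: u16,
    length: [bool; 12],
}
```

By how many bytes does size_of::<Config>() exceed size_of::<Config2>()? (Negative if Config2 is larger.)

-4

Msg: 0..2  c  (2B, 2-aligned); 2..3  h  (1B, 1-aligned); 3..4  e  (1B, 1-aligned); sizeof = 4, alignof = 2
0..10  window  (10B, 2-aligned)
10..11  flags  (1B, 1-aligned)
11..12  -- padding (1B)
12..14  payload_len  (2B, 2-aligned)
14..18  version  (4B, 2-aligned)
18..30  length  (12B, 1-aligned)
30..32  dst  (2B, 2-aligned)
32..36  checksum  (4B, 4-aligned)
sizeof = 36, alignof = 4
— Config2 —
0..4  version  (4B, 2-aligned)
4..5  flags  (1B, 1-aligned)
5..6  -- padding (1B)
6..8  payload_len  (2B, 2-aligned)
8..18  window  (10B, 2-aligned)
18..20  -- padding (2B)
20..24  checksum  (4B, 4-aligned)
24..26  dst  (2B, 2-aligned)
26..38  length  (12B, 1-aligned)
38..40  -- tail padding (2B)
sizeof = 40, alignof = 4
36 − 40 = -4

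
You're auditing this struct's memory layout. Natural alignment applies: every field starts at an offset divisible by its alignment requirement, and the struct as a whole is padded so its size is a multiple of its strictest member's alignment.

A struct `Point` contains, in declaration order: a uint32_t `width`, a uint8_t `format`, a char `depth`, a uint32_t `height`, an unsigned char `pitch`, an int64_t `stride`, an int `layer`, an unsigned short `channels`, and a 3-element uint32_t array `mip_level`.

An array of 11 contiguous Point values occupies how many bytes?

@0: width [4B, align 4] → 4
@4: format [1B, align 1] → 5
@5: depth [1B, align 1] → 6
+2 pad (align 4)
@8: height [4B, align 4] → 12
@12: pitch [1B, align 1] → 13
+3 pad (align 8)
@16: stride [8B, align 8] → 24
@24: layer [4B, align 4] → 28
@28: channels [2B, align 2] → 30
+2 pad (align 4)
@32: mip_level [12B, align 4] → 44
+4 tail pad (align 8)
size 48, align 8
array of 11: 11 × 48 = 528

528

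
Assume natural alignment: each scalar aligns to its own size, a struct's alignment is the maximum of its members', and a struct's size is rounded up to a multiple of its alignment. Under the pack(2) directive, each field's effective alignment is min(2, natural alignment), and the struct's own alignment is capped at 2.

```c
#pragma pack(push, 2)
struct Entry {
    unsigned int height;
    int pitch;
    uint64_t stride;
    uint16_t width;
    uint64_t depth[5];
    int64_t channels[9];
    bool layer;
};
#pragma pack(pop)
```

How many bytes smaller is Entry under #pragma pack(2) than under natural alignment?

natural layout:
  @0: height [4B, align 4] → 4
  @4: pitch [4B, align 4] → 8
  @8: stride [8B, align 8] → 16
  @16: width [2B, align 2] → 18
  +6 pad (align 8)
  @24: depth [40B, align 8] → 64
  @64: channels [72B, align 8] → 136
  @136: layer [1B, align 1] → 137
  +7 tail pad (align 8)
  size 144, align 8
packed(2) layout:
  @0: height [4B, align 2] → 4
  @4: pitch [4B, align 2] → 8
  @8: stride [8B, align 2] → 16
  @16: width [2B, align 2] → 18
  @18: depth [40B, align 2] → 58
  @58: channels [72B, align 2] → 130
  @130: layer [1B, align 1] → 131
  +1 tail pad (align 2)
  size 132, align 2
144 − 132 = 12

12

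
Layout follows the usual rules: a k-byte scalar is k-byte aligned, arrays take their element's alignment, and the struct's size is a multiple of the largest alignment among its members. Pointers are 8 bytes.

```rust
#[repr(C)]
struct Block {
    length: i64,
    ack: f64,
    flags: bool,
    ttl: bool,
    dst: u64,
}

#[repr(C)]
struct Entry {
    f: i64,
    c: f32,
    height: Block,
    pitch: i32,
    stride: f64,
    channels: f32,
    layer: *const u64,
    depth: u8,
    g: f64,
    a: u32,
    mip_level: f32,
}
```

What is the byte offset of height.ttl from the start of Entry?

Block: @0: length [8B, align 8] → 8; @8: ack [8B, align 8] → 16; @16: flags [1B, align 1] → 17; @17: ttl [1B, align 1] → 18; +6 pad (align 8); @24: dst [8B, align 8] → 32; size 32, align 8
@0: f [8B, align 8] → 8
@8: c [4B, align 4] → 12
+4 pad (align 8)
@16: height [32B, align 8] → 48
within Block: ttl at 17
16 + 17 = 33

33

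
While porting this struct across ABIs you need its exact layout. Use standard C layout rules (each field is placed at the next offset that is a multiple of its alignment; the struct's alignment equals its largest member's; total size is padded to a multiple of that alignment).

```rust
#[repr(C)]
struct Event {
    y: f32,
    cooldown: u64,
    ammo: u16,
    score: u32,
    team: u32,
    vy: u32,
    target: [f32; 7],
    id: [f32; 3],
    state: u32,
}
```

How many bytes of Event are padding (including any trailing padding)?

0..4  y  (4B, 4-aligned)
4..8  -- padding (4B)
8..16  cooldown  (8B, 8-aligned)
16..18  ammo  (2B, 2-aligned)
18..20  -- padding (2B)
20..24  score  (4B, 4-aligned)
24..28  team  (4B, 4-aligned)
28..32  vy  (4B, 4-aligned)
32..60  target  (28B, 4-aligned)
60..72  id  (12B, 4-aligned)
72..76  state  (4B, 4-aligned)
76..80  -- tail padding (4B)
sizeof = 80, alignof = 8
data bytes 70, size 80 → padding 10

10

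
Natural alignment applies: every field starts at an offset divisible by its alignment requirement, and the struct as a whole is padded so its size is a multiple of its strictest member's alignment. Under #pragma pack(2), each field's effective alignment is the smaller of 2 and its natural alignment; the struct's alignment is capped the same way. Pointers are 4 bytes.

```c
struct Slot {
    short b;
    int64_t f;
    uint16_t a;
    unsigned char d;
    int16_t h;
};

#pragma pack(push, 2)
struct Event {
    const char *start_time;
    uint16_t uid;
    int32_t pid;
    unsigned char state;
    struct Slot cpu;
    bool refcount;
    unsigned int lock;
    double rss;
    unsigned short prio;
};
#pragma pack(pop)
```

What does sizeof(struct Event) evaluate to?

Slot: @0: b [2B, align 2] → 2; +6 pad (align 8); @8: f [8B, align 8] → 16; @16: a [2B, align 2] → 18; @18: d [1B, align 1] → 19; +1 pad (align 2); @20: h [2B, align 2] → 22; +2 tail pad (align 8); size 24, align 8
@0: start_time [4B, align 2] → 4
@4: uid [2B, align 2] → 6
@6: pid [4B, align 2] → 10
@10: state [1B, align 1] → 11
+1 pad (align 2)
@12: cpu [24B, align 2] → 36
@36: refcount [1B, align 1] → 37
+1 pad (align 2)
@38: lock [4B, align 2] → 42
@42: rss [8B, align 2] → 50
@50: prio [2B, align 2] → 52
size 52, align 2

52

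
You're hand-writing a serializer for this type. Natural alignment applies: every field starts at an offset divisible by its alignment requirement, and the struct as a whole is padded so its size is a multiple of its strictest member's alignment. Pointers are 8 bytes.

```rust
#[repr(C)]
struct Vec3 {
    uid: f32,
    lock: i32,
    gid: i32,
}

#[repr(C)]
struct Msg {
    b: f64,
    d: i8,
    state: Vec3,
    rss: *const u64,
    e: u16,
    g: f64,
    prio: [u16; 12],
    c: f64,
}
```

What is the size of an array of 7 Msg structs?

Vec3: 0..4  uid  (4B, 4-aligned); 4..8  lock  (4B, 4-aligned); 8..12  gid  (4B, 4-aligned); sizeof = 12, alignof = 4
0..8  b  (8B, 8-aligned)
8..9  d  (1B, 1-aligned)
9..12  -- padding (3B)
12..24  state  (12B, 4-aligned)
24..32  rss  (8B, 8-aligned)
32..34  e  (2B, 2-aligned)
34..40  -- padding (6B)
40..48  g  (8B, 8-aligned)
48..72  prio  (24B, 2-aligned)
72..80  c  (8B, 8-aligned)
sizeof = 80, alignof = 8
array of 7: 7 × 80 = 560

560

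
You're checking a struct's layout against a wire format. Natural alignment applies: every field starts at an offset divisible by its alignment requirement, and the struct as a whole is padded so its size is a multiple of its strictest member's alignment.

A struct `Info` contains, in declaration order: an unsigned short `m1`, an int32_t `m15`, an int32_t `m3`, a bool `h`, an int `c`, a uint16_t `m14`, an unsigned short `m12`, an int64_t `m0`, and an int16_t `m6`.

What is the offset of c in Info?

m1 at 0 (size 2, align 2) → ends 2
pad 2 to align 4 for m15
m15 at 4 (size 4, align 4) → ends 8
m3 at 8 (size 4, align 4) → ends 12
h at 12 (size 1, align 1) → ends 13
pad 3 to align 4 for c
c at 16 (size 4, align 4) → ends 20

16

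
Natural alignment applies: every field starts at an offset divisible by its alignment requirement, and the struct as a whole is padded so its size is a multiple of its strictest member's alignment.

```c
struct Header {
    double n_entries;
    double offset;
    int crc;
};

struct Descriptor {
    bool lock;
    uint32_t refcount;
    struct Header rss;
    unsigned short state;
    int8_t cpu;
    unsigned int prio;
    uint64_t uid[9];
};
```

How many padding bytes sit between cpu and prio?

Header: @0: n_entries [8B, align 8] → 8; @8: offset [8B, align 8] → 16; @16: crc [4B, align 4] → 20; +4 tail pad (align 8); size 24, align 8
@0: lock [1B, align 1] → 1
+3 pad (align 4)
@4: refcount [4B, align 4] → 8
@8: rss [24B, align 8] → 32
@32: state [2B, align 2] → 34
@34: cpu [1B, align 1] → 35
+1 pad (align 4)
@36: prio [4B, align 4] → 40

1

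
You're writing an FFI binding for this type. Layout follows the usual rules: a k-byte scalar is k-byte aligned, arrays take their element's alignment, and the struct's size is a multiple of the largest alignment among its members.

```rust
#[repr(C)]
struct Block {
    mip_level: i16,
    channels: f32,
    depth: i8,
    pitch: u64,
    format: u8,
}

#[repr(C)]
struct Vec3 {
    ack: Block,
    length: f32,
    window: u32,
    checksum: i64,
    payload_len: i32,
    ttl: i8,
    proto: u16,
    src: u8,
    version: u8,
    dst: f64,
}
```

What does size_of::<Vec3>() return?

72 bytes

Block: @0: mip_level [2B, align 2] → 2; +2 pad (align 4); @4: channels [4B, align 4] → 8; @8: depth [1B, align 1] → 9; +7 pad (align 8); @16: pitch [8B, align 8] → 24; @24: format [1B, align 1] → 25; +7 tail pad (align 8); size 32, align 8
@0: ack [32B, align 8] → 32
@32: length [4B, align 4] → 36
@36: window [4B, align 4] → 40
@40: checksum [8B, align 8] → 48
@48: payload_len [4B, align 4] → 52
@52: ttl [1B, align 1] → 53
+1 pad (align 2)
@54: proto [2B, align 2] → 56
@56: src [1B, align 1] → 57
@57: version [1B, align 1] → 58
+6 pad (align 8)
@64: dst [8B, align 8] → 72
size 72, align 8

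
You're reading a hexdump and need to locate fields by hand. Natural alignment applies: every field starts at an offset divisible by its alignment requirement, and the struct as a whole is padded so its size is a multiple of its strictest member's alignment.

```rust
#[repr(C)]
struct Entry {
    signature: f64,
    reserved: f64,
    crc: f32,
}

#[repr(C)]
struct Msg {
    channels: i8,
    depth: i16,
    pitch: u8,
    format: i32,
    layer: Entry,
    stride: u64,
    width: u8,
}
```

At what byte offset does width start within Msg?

48

Entry: 0..8  signature  (8B, 8-aligned); 8..16  reserved  (8B, 8-aligned); 16..20  crc  (4B, 4-aligned); 20..24  -- tail padding (4B); sizeof = 24, alignof = 8
0..1  channels  (1B, 1-aligned)
1..2  -- padding (1B)
2..4  depth  (2B, 2-aligned)
4..5  pitch  (1B, 1-aligned)
5..8  -- padding (3B)
8..12  format  (4B, 4-aligned)
12..16  -- padding (4B)
16..40  layer  (24B, 8-aligned)
40..48  stride  (8B, 8-aligned)
48..49  width  (1B, 1-aligned)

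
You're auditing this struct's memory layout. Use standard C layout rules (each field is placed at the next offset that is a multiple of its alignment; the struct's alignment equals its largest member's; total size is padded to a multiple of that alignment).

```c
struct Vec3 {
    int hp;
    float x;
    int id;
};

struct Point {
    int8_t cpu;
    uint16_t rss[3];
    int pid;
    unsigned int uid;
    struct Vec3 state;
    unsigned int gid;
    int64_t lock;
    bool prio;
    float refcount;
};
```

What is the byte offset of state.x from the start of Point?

Vec3: 0..4  hp  (4B, 4-aligned); 4..8  x  (4B, 4-aligned); 8..12  id  (4B, 4-aligned); sizeof = 12, alignof = 4
0..1  cpu  (1B, 1-aligned)
1..2  -- padding (1B)
2..8  rss  (6B, 2-aligned)
8..12  pid  (4B, 4-aligned)
12..16  uid  (4B, 4-aligned)
16..28  state  (12B, 4-aligned)
within Vec3: x at 4
16 + 4 = 20

20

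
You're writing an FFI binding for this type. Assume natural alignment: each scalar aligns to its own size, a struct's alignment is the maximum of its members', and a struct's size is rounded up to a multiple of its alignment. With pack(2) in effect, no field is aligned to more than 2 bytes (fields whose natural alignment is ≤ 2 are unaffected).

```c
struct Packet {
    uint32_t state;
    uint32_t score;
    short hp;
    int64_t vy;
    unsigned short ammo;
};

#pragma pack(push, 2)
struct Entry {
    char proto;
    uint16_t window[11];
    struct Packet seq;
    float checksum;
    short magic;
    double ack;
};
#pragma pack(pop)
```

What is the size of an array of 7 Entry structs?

490

Packet: state at 0 (size 4, align 4) → ends 4; score at 4 (size 4, align 4) → ends 8; hp at 8 (size 2, align 2) → ends 10; pad 6 to align 8 for vy; vy at 16 (size 8, align 8) → ends 24; ammo at 24 (size 2, align 2) → ends 26; tail pad 6 to reach multiple of 8; total 32 bytes, alignment 8
proto at 0 (size 1, align 1) → ends 1
pad 1 to align 2 for window
window at 2 (size 22, align 2) → ends 24
seq at 24 (size 32, align 2) → ends 56
checksum at 56 (size 4, align 2) → ends 60
magic at 60 (size 2, align 2) → ends 62
ack at 62 (size 8, align 2) → ends 70
total 70 bytes, alignment 2
array of 7: 7 × 70 = 490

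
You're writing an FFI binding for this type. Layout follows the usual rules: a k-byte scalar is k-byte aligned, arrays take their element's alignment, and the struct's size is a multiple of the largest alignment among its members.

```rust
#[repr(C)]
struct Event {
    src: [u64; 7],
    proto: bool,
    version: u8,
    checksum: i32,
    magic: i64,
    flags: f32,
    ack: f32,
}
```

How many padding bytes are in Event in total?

0..56  src  (56B, 8-aligned)
56..57  proto  (1B, 1-aligned)
57..58  version  (1B, 1-aligned)
58..60  -- padding (2B)
60..64  checksum  (4B, 4-aligned)
64..72  magic  (8B, 8-aligned)
72..76  flags  (4B, 4-aligned)
76..80  ack  (4B, 4-aligned)
sizeof = 80, alignof = 8
data bytes 78, size 80 → padding 2

2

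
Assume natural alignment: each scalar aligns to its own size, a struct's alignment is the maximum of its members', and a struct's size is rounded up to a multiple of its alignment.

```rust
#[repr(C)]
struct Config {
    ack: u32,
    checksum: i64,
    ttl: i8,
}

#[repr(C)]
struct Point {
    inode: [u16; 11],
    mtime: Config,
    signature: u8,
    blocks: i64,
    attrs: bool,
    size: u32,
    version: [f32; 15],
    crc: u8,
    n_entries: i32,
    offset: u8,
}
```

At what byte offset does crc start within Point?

132

Config: @0: ack [4B, align 4] → 4; +4 pad (align 8); @8: checksum [8B, align 8] → 16; @16: ttl [1B, align 1] → 17; +7 tail pad (align 8); size 24, align 8
@0: inode [22B, align 2] → 22
+2 pad (align 8)
@24: mtime [24B, align 8] → 48
@48: signature [1B, align 1] → 49
+7 pad (align 8)
@56: blocks [8B, align 8] → 64
@64: attrs [1B, align 1] → 65
+3 pad (align 4)
@68: size [4B, align 4] → 72
@72: version [60B, align 4] → 132
@132: crc [1B, align 1] → 133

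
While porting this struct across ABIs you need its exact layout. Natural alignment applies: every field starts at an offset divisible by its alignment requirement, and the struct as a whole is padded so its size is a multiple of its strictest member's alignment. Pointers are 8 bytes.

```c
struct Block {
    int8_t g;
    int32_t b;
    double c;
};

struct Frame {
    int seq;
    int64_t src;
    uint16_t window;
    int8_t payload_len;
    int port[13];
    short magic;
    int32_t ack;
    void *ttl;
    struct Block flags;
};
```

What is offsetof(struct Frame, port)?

Block: 0..1  g  (1B, 1-aligned); 1..4  -- padding (3B); 4..8  b  (4B, 4-aligned); 8..16  c  (8B, 8-aligned); sizeof = 16, alignof = 8
0..4  seq  (4B, 4-aligned)
4..8  -- padding (4B)
8..16  src  (8B, 8-aligned)
16..18  window  (2B, 2-aligned)
18..19  payload_len  (1B, 1-aligned)
19..20  -- padding (1B)
20..72  port  (52B, 4-aligned)

20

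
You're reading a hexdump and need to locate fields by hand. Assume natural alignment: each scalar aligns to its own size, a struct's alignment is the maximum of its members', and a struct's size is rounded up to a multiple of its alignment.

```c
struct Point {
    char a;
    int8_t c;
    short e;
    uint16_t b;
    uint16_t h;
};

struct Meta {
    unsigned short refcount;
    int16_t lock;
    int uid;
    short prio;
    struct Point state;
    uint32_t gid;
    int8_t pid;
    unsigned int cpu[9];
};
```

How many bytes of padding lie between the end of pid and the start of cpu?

3

Point: a at 0 (size 1, align 1) → ends 1; c at 1 (size 1, align 1) → ends 2; e at 2 (size 2, align 2) → ends 4; b at 4 (size 2, align 2) → ends 6; h at 6 (size 2, align 2) → ends 8; total 8 bytes, alignment 2
refcount at 0 (size 2, align 2) → ends 2
lock at 2 (size 2, align 2) → ends 4
uid at 4 (size 4, align 4) → ends 8
prio at 8 (size 2, align 2) → ends 10
state at 10 (size 8, align 2) → ends 18
pad 2 to align 4 for gid
gid at 20 (size 4, align 4) → ends 24
pid at 24 (size 1, align 1) → ends 25
pad 3 to align 4 for cpu
cpu at 28 (size 36, align 4) → ends 64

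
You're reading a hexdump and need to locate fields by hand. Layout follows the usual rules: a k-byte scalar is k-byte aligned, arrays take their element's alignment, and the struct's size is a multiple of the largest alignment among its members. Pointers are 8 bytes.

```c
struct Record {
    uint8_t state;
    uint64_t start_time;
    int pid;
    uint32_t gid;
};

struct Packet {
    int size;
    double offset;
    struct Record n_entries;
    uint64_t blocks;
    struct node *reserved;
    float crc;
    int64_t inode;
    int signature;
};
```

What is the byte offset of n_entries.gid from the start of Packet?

Record: 0..1  state  (1B, 1-aligned); 1..8  -- padding (7B); 8..16  start_time  (8B, 8-aligned); 16..20  pid  (4B, 4-aligned); 20..24  gid  (4B, 4-aligned); sizeof = 24, alignof = 8
0..4  size  (4B, 4-aligned)
4..8  -- padding (4B)
8..16  offset  (8B, 8-aligned)
16..40  n_entries  (24B, 8-aligned)
within Record: gid at 20
16 + 20 = 36

36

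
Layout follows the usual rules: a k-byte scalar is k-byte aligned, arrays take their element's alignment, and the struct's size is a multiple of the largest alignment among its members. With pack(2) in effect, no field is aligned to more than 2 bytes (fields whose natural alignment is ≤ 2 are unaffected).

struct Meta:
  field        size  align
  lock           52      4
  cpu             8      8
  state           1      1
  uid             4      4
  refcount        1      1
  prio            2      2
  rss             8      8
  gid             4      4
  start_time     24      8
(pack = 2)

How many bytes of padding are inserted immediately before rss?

0

0..52  lock  (52B, 2-aligned)
52..60  cpu  (8B, 2-aligned)
60..61  state  (1B, 1-aligned)
61..62  -- padding (1B)
62..66  uid  (4B, 2-aligned)
66..67  refcount  (1B, 1-aligned)
67..68  -- padding (1B)
68..70  prio  (2B, 2-aligned)
70..78  rss  (8B, 2-aligned)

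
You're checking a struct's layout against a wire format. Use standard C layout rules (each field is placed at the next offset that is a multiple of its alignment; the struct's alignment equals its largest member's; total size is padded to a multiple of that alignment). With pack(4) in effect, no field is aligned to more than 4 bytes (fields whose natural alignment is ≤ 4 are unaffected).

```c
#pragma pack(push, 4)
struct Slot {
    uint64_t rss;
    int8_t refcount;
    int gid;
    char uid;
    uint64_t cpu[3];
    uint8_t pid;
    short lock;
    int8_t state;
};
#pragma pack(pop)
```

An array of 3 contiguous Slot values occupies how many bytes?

156

@0: rss [8B, align 4] → 8
@8: refcount [1B, align 1] → 9
+3 pad (align 4)
@12: gid [4B, align 4] → 16
@16: uid [1B, align 1] → 17
+3 pad (align 4)
@20: cpu [24B, align 4] → 44
@44: pid [1B, align 1] → 45
+1 pad (align 2)
@46: lock [2B, align 2] → 48
@48: state [1B, align 1] → 49
+3 tail pad (align 4)
size 52, align 4
array of 3: 3 × 52 = 156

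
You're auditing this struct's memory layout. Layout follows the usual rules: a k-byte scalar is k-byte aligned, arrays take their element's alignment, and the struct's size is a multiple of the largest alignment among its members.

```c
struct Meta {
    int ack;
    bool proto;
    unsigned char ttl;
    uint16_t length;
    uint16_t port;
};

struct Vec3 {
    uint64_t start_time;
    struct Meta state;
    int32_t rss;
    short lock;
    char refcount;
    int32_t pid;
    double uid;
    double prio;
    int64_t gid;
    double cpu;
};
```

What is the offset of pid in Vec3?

Meta: 0..4  ack  (4B, 4-aligned); 4..5  proto  (1B, 1-aligned); 5..6  ttl  (1B, 1-aligned); 6..8  length  (2B, 2-aligned); 8..10  port  (2B, 2-aligned); 10..12  -- tail padding (2B); sizeof = 12, alignof = 4
0..8  start_time  (8B, 8-aligned)
8..20  state  (12B, 4-aligned)
20..24  rss  (4B, 4-aligned)
24..26  lock  (2B, 2-aligned)
26..27  refcount  (1B, 1-aligned)
27..28  -- padding (1B)
28..32  pid  (4B, 4-aligned)

28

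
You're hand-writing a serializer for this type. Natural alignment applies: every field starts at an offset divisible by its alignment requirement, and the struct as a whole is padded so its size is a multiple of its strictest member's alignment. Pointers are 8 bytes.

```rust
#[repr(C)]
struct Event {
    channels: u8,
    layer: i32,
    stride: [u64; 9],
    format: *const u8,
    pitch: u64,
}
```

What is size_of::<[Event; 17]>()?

@0: channels [1B, align 1] → 1
+3 pad (align 4)
@4: layer [4B, align 4] → 8
@8: stride [72B, align 8] → 80
@80: format [8B, align 8] → 88
@88: pitch [8B, align 8] → 96
size 96, align 8
array of 17: 17 × 96 = 1632

1632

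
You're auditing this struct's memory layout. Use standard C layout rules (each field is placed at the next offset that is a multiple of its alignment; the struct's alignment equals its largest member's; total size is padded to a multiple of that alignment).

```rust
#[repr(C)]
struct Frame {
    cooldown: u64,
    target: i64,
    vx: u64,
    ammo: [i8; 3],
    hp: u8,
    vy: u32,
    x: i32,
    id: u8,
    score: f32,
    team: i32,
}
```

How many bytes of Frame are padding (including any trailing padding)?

cooldown at 0 (size 8, align 8) → ends 8
target at 8 (size 8, align 8) → ends 16
vx at 16 (size 8, align 8) → ends 24
ammo at 24 (size 3, align 1) → ends 27
hp at 27 (size 1, align 1) → ends 28
vy at 28 (size 4, align 4) → ends 32
x at 32 (size 4, align 4) → ends 36
id at 36 (size 1, align 1) → ends 37
pad 3 to align 4 for score
score at 40 (size 4, align 4) → ends 44
team at 44 (size 4, align 4) → ends 48
total 48 bytes, alignment 8
data bytes 45, size 48 → padding 3

3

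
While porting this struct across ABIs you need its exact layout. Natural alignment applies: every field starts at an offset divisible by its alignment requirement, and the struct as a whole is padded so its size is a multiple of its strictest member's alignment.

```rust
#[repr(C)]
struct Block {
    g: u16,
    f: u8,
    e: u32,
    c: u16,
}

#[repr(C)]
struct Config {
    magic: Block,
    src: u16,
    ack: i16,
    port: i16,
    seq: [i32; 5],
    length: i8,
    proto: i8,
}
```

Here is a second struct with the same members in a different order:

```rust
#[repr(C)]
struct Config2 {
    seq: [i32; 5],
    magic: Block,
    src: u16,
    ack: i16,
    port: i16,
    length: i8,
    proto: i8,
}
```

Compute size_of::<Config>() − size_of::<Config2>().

Block: g at 0 (size 2, align 2) → ends 2; f at 2 (size 1, align 1) → ends 3; pad 1 to align 4 for e; e at 4 (size 4, align 4) → ends 8; c at 8 (size 2, align 2) → ends 10; tail pad 2 to reach multiple of 4; total 12 bytes, alignment 4
magic at 0 (size 12, align 4) → ends 12
src at 12 (size 2, align 2) → ends 14
ack at 14 (size 2, align 2) → ends 16
port at 16 (size 2, align 2) → ends 18
pad 2 to align 4 for seq
seq at 20 (size 20, align 4) → ends 40
length at 40 (size 1, align 1) → ends 41
proto at 41 (size 1, align 1) → ends 42
tail pad 2 to reach multiple of 4
total 44 bytes, alignment 4
— Config2 —
seq at 0 (size 20, align 4) → ends 20
magic at 20 (size 12, align 4) → ends 32
src at 32 (size 2, align 2) → ends 34
ack at 34 (size 2, align 2) → ends 36
port at 36 (size 2, align 2) → ends 38
length at 38 (size 1, align 1) → ends 39
proto at 39 (size 1, align 1) → ends 40
total 40 bytes, alignment 4
44 − 40 = 4

4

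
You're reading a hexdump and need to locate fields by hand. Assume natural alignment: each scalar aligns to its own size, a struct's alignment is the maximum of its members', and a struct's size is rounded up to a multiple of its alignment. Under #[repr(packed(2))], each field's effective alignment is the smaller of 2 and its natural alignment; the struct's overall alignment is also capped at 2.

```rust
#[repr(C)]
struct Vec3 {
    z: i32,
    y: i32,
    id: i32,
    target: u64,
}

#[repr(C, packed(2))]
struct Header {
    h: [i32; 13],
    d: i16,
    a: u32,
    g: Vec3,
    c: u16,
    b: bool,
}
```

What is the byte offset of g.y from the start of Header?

62

Vec3: 0..4  z  (4B, 4-aligned); 4..8  y  (4B, 4-aligned); 8..12  id  (4B, 4-aligned); 12..16  -- padding (4B); 16..24  target  (8B, 8-aligned); sizeof = 24, alignof = 8
0..52  h  (52B, 2-aligned)
52..54  d  (2B, 2-aligned)
54..58  a  (4B, 2-aligned)
58..82  g  (24B, 2-aligned)
within Vec3: y at 4
58 + 4 = 62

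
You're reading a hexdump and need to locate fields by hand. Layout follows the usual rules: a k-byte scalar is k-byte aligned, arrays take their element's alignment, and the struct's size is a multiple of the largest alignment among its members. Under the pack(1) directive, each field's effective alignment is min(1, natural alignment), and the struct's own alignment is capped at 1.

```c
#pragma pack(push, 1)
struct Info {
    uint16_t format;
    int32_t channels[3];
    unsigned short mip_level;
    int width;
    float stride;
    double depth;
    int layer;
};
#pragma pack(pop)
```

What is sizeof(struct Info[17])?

612

format at 0 (size 2, align 1) → ends 2
channels at 2 (size 12, align 1) → ends 14
mip_level at 14 (size 2, align 1) → ends 16
width at 16 (size 4, align 1) → ends 20
stride at 20 (size 4, align 1) → ends 24
depth at 24 (size 8, align 1) → ends 32
layer at 32 (size 4, align 1) → ends 36
total 36 bytes, alignment 1
array of 17: 17 × 36 = 612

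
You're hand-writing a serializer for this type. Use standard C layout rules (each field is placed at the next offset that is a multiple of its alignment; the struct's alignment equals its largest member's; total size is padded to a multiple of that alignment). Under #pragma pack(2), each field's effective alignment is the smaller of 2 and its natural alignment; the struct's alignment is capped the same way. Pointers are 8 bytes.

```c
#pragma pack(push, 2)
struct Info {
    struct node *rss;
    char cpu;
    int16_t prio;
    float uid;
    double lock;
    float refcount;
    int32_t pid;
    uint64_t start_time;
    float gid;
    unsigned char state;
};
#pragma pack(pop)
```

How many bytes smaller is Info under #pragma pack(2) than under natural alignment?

natural layout:
  rss at 0 (size 8, align 8) → ends 8
  cpu at 8 (size 1, align 1) → ends 9
  pad 1 to align 2 for prio
  prio at 10 (size 2, align 2) → ends 12
  uid at 12 (size 4, align 4) → ends 16
  lock at 16 (size 8, align 8) → ends 24
  refcount at 24 (size 4, align 4) → ends 28
  pid at 28 (size 4, align 4) → ends 32
  start_time at 32 (size 8, align 8) → ends 40
  gid at 40 (size 4, align 4) → ends 44
  state at 44 (size 1, align 1) → ends 45
  tail pad 3 to reach multiple of 8
  total 48 bytes, alignment 8
packed(2) layout:
  rss at 0 (size 8, align 2) → ends 8
  cpu at 8 (size 1, align 1) → ends 9
  pad 1 to align 2 for prio
  prio at 10 (size 2, align 2) → ends 12
  uid at 12 (size 4, align 2) → ends 16
  lock at 16 (size 8, align 2) → ends 24
  refcount at 24 (size 4, align 2) → ends 28
  pid at 28 (size 4, align 2) → ends 32
  start_time at 32 (size 8, align 2) → ends 40
  gid at 40 (size 4, align 2) → ends 44
  state at 44 (size 1, align 1) → ends 45
  tail pad 1 to reach multiple of 2
  total 46 bytes, alignment 2
48 − 46 = 2

2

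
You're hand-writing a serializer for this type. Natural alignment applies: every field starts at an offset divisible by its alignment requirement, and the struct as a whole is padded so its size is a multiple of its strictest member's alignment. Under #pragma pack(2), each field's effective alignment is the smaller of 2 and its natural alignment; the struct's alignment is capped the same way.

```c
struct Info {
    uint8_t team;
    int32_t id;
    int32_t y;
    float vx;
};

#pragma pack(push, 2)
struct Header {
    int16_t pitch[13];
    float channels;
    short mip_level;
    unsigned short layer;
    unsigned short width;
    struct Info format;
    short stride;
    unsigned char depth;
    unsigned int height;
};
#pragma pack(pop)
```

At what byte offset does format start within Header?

Info: 0..1  team  (1B, 1-aligned); 1..4  -- padding (3B); 4..8  id  (4B, 4-aligned); 8..12  y  (4B, 4-aligned); 12..16  vx  (4B, 4-aligned); sizeof = 16, alignof = 4
0..26  pitch  (26B, 2-aligned)
26..30  channels  (4B, 2-aligned)
30..32  mip_level  (2B, 2-aligned)
32..34  layer  (2B, 2-aligned)
34..36  width  (2B, 2-aligned)
36..52  format  (16B, 2-aligned)

36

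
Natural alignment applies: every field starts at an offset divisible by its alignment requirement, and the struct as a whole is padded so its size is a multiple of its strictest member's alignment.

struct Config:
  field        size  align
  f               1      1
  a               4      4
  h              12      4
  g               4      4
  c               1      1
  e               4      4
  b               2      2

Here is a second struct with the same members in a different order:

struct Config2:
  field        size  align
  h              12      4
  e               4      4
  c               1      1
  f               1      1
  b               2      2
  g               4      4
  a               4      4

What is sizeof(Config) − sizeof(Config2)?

8

f at 0 (size 1, align 1) → ends 1
pad 3 to align 4 for a
a at 4 (size 4, align 4) → ends 8
h at 8 (size 12, align 4) → ends 20
g at 20 (size 4, align 4) → ends 24
c at 24 (size 1, align 1) → ends 25
pad 3 to align 4 for e
e at 28 (size 4, align 4) → ends 32
b at 32 (size 2, align 2) → ends 34
tail pad 2 to reach multiple of 4
total 36 bytes, alignment 4
— Config2 —
h at 0 (size 12, align 4) → ends 12
e at 12 (size 4, align 4) → ends 16
c at 16 (size 1, align 1) → ends 17
f at 17 (size 1, align 1) → ends 18
b at 18 (size 2, align 2) → ends 20
g at 20 (size 4, align 4) → ends 24
a at 24 (size 4, align 4) → ends 28
total 28 bytes, alignment 4
36 − 28 = 8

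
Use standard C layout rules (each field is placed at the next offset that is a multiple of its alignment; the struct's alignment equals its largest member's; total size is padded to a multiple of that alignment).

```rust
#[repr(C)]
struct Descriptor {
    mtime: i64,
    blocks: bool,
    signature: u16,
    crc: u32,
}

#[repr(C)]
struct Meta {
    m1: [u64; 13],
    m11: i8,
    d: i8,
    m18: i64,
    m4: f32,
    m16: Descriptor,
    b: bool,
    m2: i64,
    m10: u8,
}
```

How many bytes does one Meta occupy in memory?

168

Descriptor: mtime at 0 (size 8, align 8) → ends 8; blocks at 8 (size 1, align 1) → ends 9; pad 1 to align 2 for signature; signature at 10 (size 2, align 2) → ends 12; crc at 12 (size 4, align 4) → ends 16; total 16 bytes, alignment 8
m1 at 0 (size 104, align 8) → ends 104
m11 at 104 (size 1, align 1) → ends 105
d at 105 (size 1, align 1) → ends 106
pad 6 to align 8 for m18
m18 at 112 (size 8, align 8) → ends 120
m4 at 120 (size 4, align 4) → ends 124
pad 4 to align 8 for m16
m16 at 128 (size 16, align 8) → ends 144
b at 144 (size 1, align 1) → ends 145
pad 7 to align 8 for m2
m2 at 152 (size 8, align 8) → ends 160
m10 at 160 (size 1, align 1) → ends 161
tail pad 7 to reach multiple of 8
total 168 bytes, alignment 8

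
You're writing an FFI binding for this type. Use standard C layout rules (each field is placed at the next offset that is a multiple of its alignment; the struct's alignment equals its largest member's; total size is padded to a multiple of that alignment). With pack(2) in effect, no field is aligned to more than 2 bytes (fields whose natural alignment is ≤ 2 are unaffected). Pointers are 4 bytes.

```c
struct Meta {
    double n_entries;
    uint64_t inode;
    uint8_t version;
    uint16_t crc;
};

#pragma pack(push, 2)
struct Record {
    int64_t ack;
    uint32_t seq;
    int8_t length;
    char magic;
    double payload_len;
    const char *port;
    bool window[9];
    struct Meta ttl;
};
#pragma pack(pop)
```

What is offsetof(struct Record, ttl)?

Meta: @0: n_entries [8B, align 8] → 8; @8: inode [8B, align 8] → 16; @16: version [1B, align 1] → 17; +1 pad (align 2); @18: crc [2B, align 2] → 20; +4 tail pad (align 8); size 24, align 8
@0: ack [8B, align 2] → 8
@8: seq [4B, align 2] → 12
@12: length [1B, align 1] → 13
@13: magic [1B, align 1] → 14
@14: payload_len [8B, align 2] → 22
@22: port [4B, align 2] → 26
@26: window [9B, align 1] → 35
+1 pad (align 2)
@36: ttl [24B, align 2] → 60

36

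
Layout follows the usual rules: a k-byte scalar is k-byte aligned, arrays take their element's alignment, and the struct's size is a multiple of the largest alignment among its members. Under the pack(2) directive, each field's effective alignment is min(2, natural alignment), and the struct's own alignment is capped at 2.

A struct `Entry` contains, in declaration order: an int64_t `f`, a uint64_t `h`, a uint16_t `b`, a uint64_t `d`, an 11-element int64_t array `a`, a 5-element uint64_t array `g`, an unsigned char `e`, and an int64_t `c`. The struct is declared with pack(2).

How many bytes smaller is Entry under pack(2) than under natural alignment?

12

natural layout:
  f at 0 (size 8, align 8) → ends 8
  h at 8 (size 8, align 8) → ends 16
  b at 16 (size 2, align 2) → ends 18
  pad 6 to align 8 for d
  d at 24 (size 8, align 8) → ends 32
  a at 32 (size 88, align 8) → ends 120
  g at 120 (size 40, align 8) → ends 160
  e at 160 (size 1, align 1) → ends 161
  pad 7 to align 8 for c
  c at 168 (size 8, align 8) → ends 176
  total 176 bytes, alignment 8
packed(2) layout:
  f at 0 (size 8, align 2) → ends 8
  h at 8 (size 8, align 2) → ends 16
  b at 16 (size 2, align 2) → ends 18
  d at 18 (size 8, align 2) → ends 26
  a at 26 (size 88, align 2) → ends 114
  g at 114 (size 40, align 2) → ends 154
  e at 154 (size 1, align 1) → ends 155
  pad 1 to align 2 for c
  c at 156 (size 8, align 2) → ends 164
  total 164 bytes, alignment 2
176 − 164 = 12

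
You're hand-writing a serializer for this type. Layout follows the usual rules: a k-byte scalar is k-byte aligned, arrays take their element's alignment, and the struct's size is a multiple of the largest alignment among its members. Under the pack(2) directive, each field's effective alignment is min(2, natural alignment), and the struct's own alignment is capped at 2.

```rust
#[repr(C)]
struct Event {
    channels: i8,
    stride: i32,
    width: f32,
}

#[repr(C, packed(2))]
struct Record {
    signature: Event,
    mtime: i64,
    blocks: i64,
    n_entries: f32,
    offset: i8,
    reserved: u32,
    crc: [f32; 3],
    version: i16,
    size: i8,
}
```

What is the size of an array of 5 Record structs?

270

Event: @0: channels [1B, align 1] → 1; +3 pad (align 4); @4: stride [4B, align 4] → 8; @8: width [4B, align 4] → 12; size 12, align 4
@0: signature [12B, align 2] → 12
@12: mtime [8B, align 2] → 20
@20: blocks [8B, align 2] → 28
@28: n_entries [4B, align 2] → 32
@32: offset [1B, align 1] → 33
+1 pad (align 2)
@34: reserved [4B, align 2] → 38
@38: crc [12B, align 2] → 50
@50: version [2B, align 2] → 52
@52: size [1B, align 1] → 53
+1 tail pad (align 2)
size 54, align 2
array of 5: 5 × 54 = 270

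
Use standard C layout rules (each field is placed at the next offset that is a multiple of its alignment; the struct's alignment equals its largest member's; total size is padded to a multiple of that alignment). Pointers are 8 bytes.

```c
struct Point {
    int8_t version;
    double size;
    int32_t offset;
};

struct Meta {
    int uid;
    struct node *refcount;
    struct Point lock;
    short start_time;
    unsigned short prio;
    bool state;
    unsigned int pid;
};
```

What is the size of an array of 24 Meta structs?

1344

Point: 0..1  version  (1B, 1-aligned); 1..8  -- padding (7B); 8..16  size  (8B, 8-aligned); 16..20  offset  (4B, 4-aligned); 20..24  -- tail padding (4B); sizeof = 24, alignof = 8
0..4  uid  (4B, 4-aligned)
4..8  -- padding (4B)
8..16  refcount  (8B, 8-aligned)
16..40  lock  (24B, 8-aligned)
40..42  start_time  (2B, 2-aligned)
42..44  prio  (2B, 2-aligned)
44..45  state  (1B, 1-aligned)
45..48  -- padding (3B)
48..52  pid  (4B, 4-aligned)
52..56  -- tail padding (4B)
sizeof = 56, alignof = 8
array of 24: 24 × 56 = 1344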